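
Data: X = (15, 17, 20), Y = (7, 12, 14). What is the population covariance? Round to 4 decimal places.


Cov = (1/n)*sum((xi-xbar)(yi-ybar))
n = 3, xbar = 52/3 ≈ 17.333333, ybar = 33/3 = 11
sum((xi-xbar)(yi-ybar)) = 17
Cov = 17 / 3 = 17/3 ≈ 5.666667

5.6667


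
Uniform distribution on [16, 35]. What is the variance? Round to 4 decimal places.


Var = (b-a)^2 / 12
(b-a)^2 = (35 - 16)^2 = 361
Var = 361/12 ≈ 30.083333

30.0833


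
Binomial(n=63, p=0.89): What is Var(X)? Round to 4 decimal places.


Var = n*p*(1-p) = 63 * 0.89 * 0.11 = 6.1677

6.1677


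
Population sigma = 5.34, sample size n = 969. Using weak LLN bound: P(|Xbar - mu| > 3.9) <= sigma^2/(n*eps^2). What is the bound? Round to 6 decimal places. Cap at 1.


bound = min(1, sigma^2/(n*eps^2))
sigma^2 = 5.34^2 = 28.5156
n*eps^2 = 969 * 3.9^2 = 969 * 15.21 = 14738.49
sigma^2/(n*eps^2) = 28.5156 / 14738.49 ≈ 0.00193477

0.001935


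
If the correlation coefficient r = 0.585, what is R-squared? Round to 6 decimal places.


R^2 = r^2 = (0.585)^2 = 0.342225

0.342225


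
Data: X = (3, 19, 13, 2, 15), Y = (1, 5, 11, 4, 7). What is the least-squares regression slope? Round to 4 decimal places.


b = sum((xi-xbar)(yi-ybar)) / sum((xi-xbar)^2)
n = 5, xbar = 52/5 = 10.4, ybar = 28/5 = 5.6
Sxy = sum((xi-xbar)(yi-ybar)) = 62.8
Sxx = sum((xi-xbar)^2) = 227.2
b = Sxy / Sxx = 157/568 ≈ 0.276408

0.2764


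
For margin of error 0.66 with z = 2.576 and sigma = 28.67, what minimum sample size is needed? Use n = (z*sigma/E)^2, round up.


z*sigma/E = 2.576 * 28.67 / 0.66 = 461587/4125 ≈ 111.899879
(z*sigma/E)^2 ≈ 12521.582873
round up: n = 12522

12522


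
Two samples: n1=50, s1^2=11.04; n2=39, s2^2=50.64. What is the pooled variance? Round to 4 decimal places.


sp^2 = ((n1-1)*s1^2 + (n2-1)*s2^2)/(n1+n2-2)
(n1-1)*s1^2 = 49 * 11.04 = 540.96
(n2-1)*s2^2 = 38 * 50.64 = 1924.32
numerator = 540.96 + 1924.32 = 2465.28
n1+n2-2 = 87
sp^2 = 2465.28 / 87 = 20544/725 ≈ 28.336552

28.3366


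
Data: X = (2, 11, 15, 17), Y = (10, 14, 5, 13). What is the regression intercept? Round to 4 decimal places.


a = ybar - b*xbar, where b = sum((xi-xbar)(yi-ybar)) / sum((xi-xbar)^2)
n = 4, xbar = 45/4 = 11.25, ybar = 42/4 = 10.5
Sxy = sum((xi-xbar)(yi-ybar)) = -2.5
Sxx = sum((xi-xbar)^2) = 132.75
b = Sxy / Sxx = -10/531 ≈ -0.018832
a = 10.5 - (-0.018832) * 11.25 = 632/59 ≈ 10.711864

10.7119


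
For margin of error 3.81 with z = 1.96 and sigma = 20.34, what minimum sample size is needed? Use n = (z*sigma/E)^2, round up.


z*sigma/E = 1.96 * 20.34 / 3.81 = 33222/3175 ≈ 10.463622
(z*sigma/E)^2 ≈ 109.487386
round up: n = 110

110


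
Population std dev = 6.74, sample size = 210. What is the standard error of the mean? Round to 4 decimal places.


SE = sigma / sqrt(n)
sqrt(210) ≈ 14.491377
SE = 6.74 / 14.491377 ≈ 0.465104

0.4651


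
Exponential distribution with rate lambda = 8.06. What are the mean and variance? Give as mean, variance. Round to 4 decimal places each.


mean = 1/lam, var = 1/lam^2
mean = 1 / 8.06 = 50/403 ≈ 0.124069
lam^2 = 8.06^2 = 64.9636
var = 1 / 64.9636 ≈ 0.015393

0.1241, 0.0154


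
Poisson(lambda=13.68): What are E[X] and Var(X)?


E[X] = Var(X) = lambda = 13.68

13.68, 13.68


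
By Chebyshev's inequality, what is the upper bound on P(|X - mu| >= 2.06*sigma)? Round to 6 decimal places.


P <= 1/k^2
k^2 = 2.06^2 = 4.2436
1/k^2 = 1 / 4.2436 ≈ 0.23564898

0.235649


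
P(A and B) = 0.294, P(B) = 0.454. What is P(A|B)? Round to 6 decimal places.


P(A|B) = P(A and B) / P(B) = 0.294 / 0.454 = 147/227 ≈ 0.64757709

0.647577


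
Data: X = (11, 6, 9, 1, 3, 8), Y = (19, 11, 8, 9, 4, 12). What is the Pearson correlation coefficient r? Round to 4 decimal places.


r = sum((xi-xbar)(yi-ybar)) / sqrt(sum((xi-xbar)^2) * sum((yi-ybar)^2))
n = 6, xbar = 38/6 = 19/3 ≈ 6.333333, ybar = 63/6 = 10.5
Sxy = sum((xi-xbar)(yi-ybar)) = 65
Sxx = sum((xi-xbar)^2) = 214/3 ≈ 71.333333
Syy = sum((yi-ybar)^2) = 125.5
sqrt(Sxx*Syy) ≈ 94.616771
r = Sxy / sqrt(Sxx*Syy) = 65 / 94.616771 ≈ 0.686982

0.6870


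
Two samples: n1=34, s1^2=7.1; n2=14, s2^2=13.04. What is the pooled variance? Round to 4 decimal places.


sp^2 = ((n1-1)*s1^2 + (n2-1)*s2^2)/(n1+n2-2)
(n1-1)*s1^2 = 33 * 7.1 = 234.3
(n2-1)*s2^2 = 13 * 13.04 = 169.52
numerator = 234.3 + 169.52 = 403.82
n1+n2-2 = 46
sp^2 = 403.82 / 46 = 20191/2300 ≈ 8.778696

8.7787


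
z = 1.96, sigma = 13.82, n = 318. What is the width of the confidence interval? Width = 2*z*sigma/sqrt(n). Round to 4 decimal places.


width = 2*z*sigma/sqrt(n)
2*z*sigma = 2 * 1.96 * 13.82 = 54.1744
sqrt(318) ≈ 17.832555
width = 54.1744 / 17.832555 ≈ 3.037949

3.0379


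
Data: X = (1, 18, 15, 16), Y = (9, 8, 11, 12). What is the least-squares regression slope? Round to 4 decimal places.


b = sum((xi-xbar)(yi-ybar)) / sum((xi-xbar)^2)
n = 4, xbar = 50/4 = 12.5, ybar = 40/4 = 10
Sxy = sum((xi-xbar)(yi-ybar)) = 10
Sxx = sum((xi-xbar)^2) = 181
b = Sxy / Sxx = 10/181 ≈ 0.055249

0.0552


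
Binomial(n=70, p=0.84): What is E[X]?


E[X] = n*p = 70 * 0.84 = 58.8

58.8


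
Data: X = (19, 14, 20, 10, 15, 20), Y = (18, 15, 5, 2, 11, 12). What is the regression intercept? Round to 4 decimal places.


a = ybar - b*xbar, where b = sum((xi-xbar)(yi-ybar)) / sum((xi-xbar)^2)
n = 6, xbar = 98/6 = 49/3 ≈ 16.333333, ybar = 63/6 = 10.5
Sxy = sum((xi-xbar)(yi-ybar)) = 48
Sxx = sum((xi-xbar)^2) = 244/3 ≈ 81.333333
b = Sxy / Sxx = 36/61 ≈ 0.590164
a = 10.5 - 0.590164 * 16.333333 = 105/122 ≈ 0.860656

0.8607


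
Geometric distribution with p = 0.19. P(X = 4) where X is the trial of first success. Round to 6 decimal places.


P = (1-p)^(k-1) * p
(1-p)^(k-1) = 0.81^3 = 0.531441
P = 0.531441 * 0.19 ≈ 0.1009738

0.100974


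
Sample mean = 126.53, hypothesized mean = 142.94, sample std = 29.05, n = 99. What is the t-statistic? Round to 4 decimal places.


t = (xbar - mu0) / (s/sqrt(n))
xbar - mu0 = 126.53 - 142.94 = -16.41
sqrt(99) ≈ 9.94987437
s/sqrt(n) = 29.05 / 9.94987437 ≈ 2.91963485
t = -16.41 / 2.91963485 ≈ -5.620566

-5.6206


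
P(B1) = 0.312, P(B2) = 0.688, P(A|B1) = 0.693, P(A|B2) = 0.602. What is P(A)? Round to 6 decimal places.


P(A) = P(A|B1)*P(B1) + P(A|B2)*P(B2)
P(A|B1)*P(B1) = 0.693 * 0.312 = 0.216216
P(A|B2)*P(B2) = 0.602 * 0.688 = 0.414176
P(A) = 0.216216 + 0.414176 = 0.630392

0.630392


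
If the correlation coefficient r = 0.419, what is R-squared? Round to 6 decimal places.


R^2 = r^2 = (0.419)^2 = 0.175561

0.175561


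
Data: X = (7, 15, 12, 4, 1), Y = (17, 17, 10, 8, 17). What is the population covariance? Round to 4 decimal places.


Cov = (1/n)*sum((xi-xbar)(yi-ybar))
n = 5, xbar = 39/5 = 7.8, ybar = 69/5 = 13.8
sum((xi-xbar)(yi-ybar)) = 4.8
Cov = 4.8 / 5 = 0.96

0.9600


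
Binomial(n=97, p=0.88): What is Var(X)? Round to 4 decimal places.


Var = n*p*(1-p) = 97 * 0.88 * 0.12 = 10.2432

10.2432


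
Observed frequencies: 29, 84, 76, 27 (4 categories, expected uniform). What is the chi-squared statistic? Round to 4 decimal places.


chi2 = sum((O-E)^2/E), E = total/4
total = 216, E = 216/4 = 54
(29 - 54)^2 / 54 = 625 / 54 = 625/54 ≈ 11.574074
(84 - 54)^2 / 54 = 900 / 54 = 50/3 ≈ 16.666667
(76 - 54)^2 / 54 = 484 / 54 = 242/27 ≈ 8.962963
(27 - 54)^2 / 54 = 729 / 54 = 13.5
chi2 = 1369/27 ≈ 50.703704

50.7037


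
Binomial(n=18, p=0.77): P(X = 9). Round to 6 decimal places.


P = C(n,k) * p^k * (1-p)^(n-k)
C(18,9) = 48620
p^k = 0.77^9 ≈ 0.09515169
(1-p)^(n-k) = 0.23^9 ≈ 0.000001801153
P = 48620 * 0.09515169 * 0.000001801153 ≈ 0.008333

0.008333


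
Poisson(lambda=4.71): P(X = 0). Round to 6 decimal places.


P = e^(-lam) * lam^k / k!
e^(-4.71) ≈ 0.009004778
lam^k = 4.71^0 = 1
k! = 0! = 1
P = 0.009004778 * 1 / 1 ≈ 0.009005

0.009005


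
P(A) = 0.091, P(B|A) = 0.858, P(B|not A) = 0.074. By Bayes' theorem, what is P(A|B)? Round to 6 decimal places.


P(A|B) = P(B|A)*P(A) / P(B), P(B) = P(B|A)*P(A) + P(B|not A)*P(not A)
P(B|A)*P(A) = 0.858 * 0.091 = 0.078078
P(B|not A)*P(not A) = 0.074 * 0.909 = 0.067266
P(B) = 0.078078 + 0.067266 = 0.145344
P(A|B) = 0.078078 / 0.145344 ≈ 0.53719452

0.537195


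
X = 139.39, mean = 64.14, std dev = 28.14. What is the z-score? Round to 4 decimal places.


z = (X - mu) / sigma
X - mu = 139.39 - 64.14 = 75.25
z = 75.25 / 28.14 = 1075/402 ≈ 2.674129

2.6741


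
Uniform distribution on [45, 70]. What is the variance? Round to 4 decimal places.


Var = (b-a)^2 / 12
(b-a)^2 = (70 - 45)^2 = 625
Var = 625/12 ≈ 52.083333

52.0833


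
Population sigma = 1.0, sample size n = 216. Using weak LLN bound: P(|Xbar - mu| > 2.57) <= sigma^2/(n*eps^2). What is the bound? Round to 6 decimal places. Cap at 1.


bound = min(1, sigma^2/(n*eps^2))
sigma^2 = 1.0^2 = 1
n*eps^2 = 216 * 2.57^2 = 216 * 6.6049 = 1426.6584
sigma^2/(n*eps^2) = 1 / 1426.6584 ≈ 0.00070094

0.000701


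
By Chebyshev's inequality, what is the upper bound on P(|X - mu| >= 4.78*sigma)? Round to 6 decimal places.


P <= 1/k^2
k^2 = 4.78^2 = 22.8484
1/k^2 = 1 / 22.8484 ≈ 0.04376674

0.043767


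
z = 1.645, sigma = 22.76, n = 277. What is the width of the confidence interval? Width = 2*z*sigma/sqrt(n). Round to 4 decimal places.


width = 2*z*sigma/sqrt(n)
2*z*sigma = 2 * 1.645 * 22.76 = 74.8804
sqrt(277) ≈ 16.643317
width = 74.8804 / 16.643317 ≈ 4.499127

4.4991


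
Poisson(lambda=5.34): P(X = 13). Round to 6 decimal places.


P = e^(-lam) * lam^k / k!
e^(-5.34) ≈ 0.004795871
lam^k = 5.34^13 ≈ 2871020816.410277
k! = 13! = 6227020800
P = 0.004795871 * 2871020816.410277 / 6227020800 ≈ 0.002211

0.002211


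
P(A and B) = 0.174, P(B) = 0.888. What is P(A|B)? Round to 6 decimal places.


P(A|B) = P(A and B) / P(B) = 0.174 / 0.888 = 29/148 ≈ 0.19594595

0.195946


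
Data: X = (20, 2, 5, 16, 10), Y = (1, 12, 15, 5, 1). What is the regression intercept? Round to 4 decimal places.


a = ybar - b*xbar, where b = sum((xi-xbar)(yi-ybar)) / sum((xi-xbar)^2)
n = 5, xbar = 53/5 = 10.6, ybar = 34/5 = 6.8
Sxy = sum((xi-xbar)(yi-ybar)) = -151.4
Sxx = sum((xi-xbar)^2) = 223.2
b = Sxy / Sxx = -757/1116 ≈ -0.678315
a = 6.8 - (-0.678315) * 10.6 = 15613/1116 ≈ 13.990143

13.9901


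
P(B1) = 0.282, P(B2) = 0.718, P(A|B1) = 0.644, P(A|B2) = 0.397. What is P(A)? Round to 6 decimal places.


P(A) = P(A|B1)*P(B1) + P(A|B2)*P(B2)
P(A|B1)*P(B1) = 0.644 * 0.282 = 0.181608
P(A|B2)*P(B2) = 0.397 * 0.718 = 0.285046
P(A) = 0.181608 + 0.285046 = 0.466654

0.466654


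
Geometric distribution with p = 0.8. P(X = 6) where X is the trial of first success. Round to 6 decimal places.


P = (1-p)^(k-1) * p
(1-p)^(k-1) = 0.2^5 = 0.00032
P = 0.00032 * 0.8 = 0.000256

0.000256


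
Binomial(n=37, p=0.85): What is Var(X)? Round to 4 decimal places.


Var = n*p*(1-p) = 37 * 0.85 * 0.15 = 4.7175

4.7175


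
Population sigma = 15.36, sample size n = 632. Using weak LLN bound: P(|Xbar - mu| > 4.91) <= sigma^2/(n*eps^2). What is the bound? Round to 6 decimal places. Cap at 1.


bound = min(1, sigma^2/(n*eps^2))
sigma^2 = 15.36^2 = 235.9296
n*eps^2 = 632 * 4.91^2 = 632 * 24.1081 = 15236.3192
sigma^2/(n*eps^2) = 235.9296 / 15236.3192 ≈ 0.01548468

0.015485


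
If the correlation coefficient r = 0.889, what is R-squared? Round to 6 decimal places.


R^2 = r^2 = (0.889)^2 = 0.790321

0.790321


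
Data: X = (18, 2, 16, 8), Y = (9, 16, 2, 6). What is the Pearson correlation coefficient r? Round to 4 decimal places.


r = sum((xi-xbar)(yi-ybar)) / sqrt(sum((xi-xbar)^2) * sum((yi-ybar)^2))
n = 4, xbar = 44/4 = 11, ybar = 33/4 = 8.25
Sxy = sum((xi-xbar)(yi-ybar)) = -89
Sxx = sum((xi-xbar)^2) = 164
Syy = sum((yi-ybar)^2) = 104.75
sqrt(Sxx*Syy) ≈ 131.068684
r = Sxy / sqrt(Sxx*Syy) = -89 / 131.068684 ≈ -0.679033

-0.6790


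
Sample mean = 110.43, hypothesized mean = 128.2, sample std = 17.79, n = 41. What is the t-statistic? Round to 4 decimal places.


t = (xbar - mu0) / (s/sqrt(n))
xbar - mu0 = 110.43 - 128.2 = -17.77
sqrt(41) ≈ 6.40312424
s/sqrt(n) = 17.79 / 6.40312424 ≈ 2.77833122
t = -17.77 / 2.77833122 ≈ -6.395926

-6.3959


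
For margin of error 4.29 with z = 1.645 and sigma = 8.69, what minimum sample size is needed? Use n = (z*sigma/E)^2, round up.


z*sigma/E = 1.645 * 8.69 / 4.29 = 25991/7800 ≈ 3.332179
(z*sigma/E)^2 ≈ 11.103420
round up: n = 12

12


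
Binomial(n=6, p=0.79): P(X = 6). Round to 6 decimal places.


P = C(n,k) * p^k * (1-p)^(n-k)
C(6,6) = 1
p^k = 0.79^6 ≈ 0.2430875
(1-p)^(n-k) = 0.21^0 = 1
P = 1 * 0.2430875 * 1 ≈ 0.243087

0.243087


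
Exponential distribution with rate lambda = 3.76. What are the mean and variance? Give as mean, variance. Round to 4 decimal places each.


mean = 1/lam, var = 1/lam^2
mean = 1 / 3.76 = 25/94 ≈ 0.265957
lam^2 = 3.76^2 = 14.1376
var = 1 / 14.1376 = 625/8836 ≈ 0.070733

0.2660, 0.0707


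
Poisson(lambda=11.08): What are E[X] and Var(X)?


E[X] = Var(X) = lambda = 11.08

11.08, 11.08


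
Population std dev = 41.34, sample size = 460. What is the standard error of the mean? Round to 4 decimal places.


SE = sigma / sqrt(n)
sqrt(460) ≈ 21.447611
SE = 41.34 / 21.447611 ≈ 1.927487

1.9275


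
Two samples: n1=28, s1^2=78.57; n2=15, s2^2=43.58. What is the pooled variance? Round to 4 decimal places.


sp^2 = ((n1-1)*s1^2 + (n2-1)*s2^2)/(n1+n2-2)
(n1-1)*s1^2 = 27 * 78.57 = 2121.39
(n2-1)*s2^2 = 14 * 43.58 = 610.12
numerator = 2121.39 + 610.12 = 2731.51
n1+n2-2 = 41
sp^2 = 2731.51 / 41 = 273151/4100 ≈ 66.622195

66.6222


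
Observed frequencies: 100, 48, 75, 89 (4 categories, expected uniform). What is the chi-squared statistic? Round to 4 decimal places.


chi2 = sum((O-E)^2/E), E = total/4
total = 312, E = 312/4 = 78
(100 - 78)^2 / 78 = 484 / 78 = 242/39 ≈ 6.205128
(48 - 78)^2 / 78 = 900 / 78 = 150/13 ≈ 11.538462
(75 - 78)^2 / 78 = 9 / 78 = 3/26 ≈ 0.115385
(89 - 78)^2 / 78 = 121 / 78 = 121/78 ≈ 1.551282
chi2 = 757/39 ≈ 19.410256

19.4103


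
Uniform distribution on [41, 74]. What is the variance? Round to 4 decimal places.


Var = (b-a)^2 / 12
(b-a)^2 = (74 - 41)^2 = 1089
Var = 1089/12 = 90.75

90.7500


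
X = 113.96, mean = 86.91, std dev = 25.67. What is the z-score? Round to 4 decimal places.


z = (X - mu) / sigma
X - mu = 113.96 - 86.91 = 27.05
z = 27.05 / 25.67 = 2705/2567 ≈ 1.053759

1.0538


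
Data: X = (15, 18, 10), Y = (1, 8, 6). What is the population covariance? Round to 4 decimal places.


Cov = (1/n)*sum((xi-xbar)(yi-ybar))
n = 3, xbar = 43/3 ≈ 14.333333, ybar = 15/3 = 5
sum((xi-xbar)(yi-ybar)) = 4
Cov = 4 / 3 = 4/3 ≈ 1.333333

1.3333


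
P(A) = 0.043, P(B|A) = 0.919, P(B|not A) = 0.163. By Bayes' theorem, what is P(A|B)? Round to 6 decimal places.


P(A|B) = P(B|A)*P(A) / P(B), P(B) = P(B|A)*P(A) + P(B|not A)*P(not A)
P(B|A)*P(A) = 0.919 * 0.043 = 0.039517
P(B|not A)*P(not A) = 0.163 * 0.957 = 0.155991
P(B) = 0.039517 + 0.155991 = 0.195508
P(A|B) = 0.039517 / 0.195508 ≈ 0.20212472

0.202125


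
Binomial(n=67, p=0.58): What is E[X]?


E[X] = n*p = 67 * 0.58 = 38.86

38.86


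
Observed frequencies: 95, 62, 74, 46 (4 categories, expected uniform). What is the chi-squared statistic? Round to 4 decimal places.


chi2 = sum((O-E)^2/E), E = total/4
total = 277, E = 277/4 = 69.25
(95 - 69.25)^2 / 69.25 = 663.0625 / 69.25 = 10609/1108 ≈ 9.574910
(62 - 69.25)^2 / 69.25 = 52.5625 / 69.25 = 841/1108 ≈ 0.759025
(74 - 69.25)^2 / 69.25 = 22.5625 / 69.25 = 361/1108 ≈ 0.325812
(46 - 69.25)^2 / 69.25 = 540.5625 / 69.25 = 8649/1108 ≈ 7.805957
chi2 = 5115/277 ≈ 18.465704

18.4657


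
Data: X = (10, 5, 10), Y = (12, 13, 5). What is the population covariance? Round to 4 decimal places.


Cov = (1/n)*sum((xi-xbar)(yi-ybar))
n = 3, xbar = 25/3 ≈ 8.333333, ybar = 30/3 = 10
sum((xi-xbar)(yi-ybar)) = -15
Cov = -15 / 3 = -5

-5.0000


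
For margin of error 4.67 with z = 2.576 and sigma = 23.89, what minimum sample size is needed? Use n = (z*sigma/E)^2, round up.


z*sigma/E = 2.576 * 23.89 / 4.67 ≈ 13.177867
(z*sigma/E)^2 ≈ 173.656185
round up: n = 174

174


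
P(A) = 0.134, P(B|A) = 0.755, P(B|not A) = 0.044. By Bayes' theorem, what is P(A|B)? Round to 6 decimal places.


P(A|B) = P(B|A)*P(A) / P(B), P(B) = P(B|A)*P(A) + P(B|not A)*P(not A)
P(B|A)*P(A) = 0.755 * 0.134 = 0.10117
P(B|not A)*P(not A) = 0.044 * 0.866 = 0.038104
P(B) = 0.10117 + 0.038104 = 0.139274
P(A|B) = 0.10117 / 0.139274 ≈ 0.72640981

0.726410


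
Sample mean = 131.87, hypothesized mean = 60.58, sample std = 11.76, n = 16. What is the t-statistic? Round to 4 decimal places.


t = (xbar - mu0) / (s/sqrt(n))
xbar - mu0 = 131.87 - 60.58 = 71.29
sqrt(16) = 4
s/sqrt(n) = 11.76 / 4 = 2.94
t = 71.29 / 2.94 = 7129/294 ≈ 24.248299

24.2483


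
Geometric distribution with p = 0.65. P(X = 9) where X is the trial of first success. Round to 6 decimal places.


P = (1-p)^(k-1) * p
(1-p)^(k-1) = 0.35^8 ≈ 0.0002251875
P = 0.0002251875 * 0.65 ≈ 0.0001463719

0.000146


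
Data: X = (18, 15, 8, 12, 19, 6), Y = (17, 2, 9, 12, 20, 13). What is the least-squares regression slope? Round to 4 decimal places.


b = sum((xi-xbar)(yi-ybar)) / sum((xi-xbar)^2)
n = 6, xbar = 78/6 = 13, ybar = 73/6 ≈ 12.166667
Sxy = sum((xi-xbar)(yi-ybar)) = 61
Sxx = sum((xi-xbar)^2) = 140
b = Sxy / Sxx = 61/140 ≈ 0.435714

0.4357


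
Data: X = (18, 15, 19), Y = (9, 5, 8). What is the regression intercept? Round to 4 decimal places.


a = ybar - b*xbar, where b = sum((xi-xbar)(yi-ybar)) / sum((xi-xbar)^2)
n = 3, xbar = 52/3 ≈ 17.333333, ybar = 22/3 ≈ 7.333333
Sxy = sum((xi-xbar)(yi-ybar)) = 23/3 ≈ 7.666667
Sxx = sum((xi-xbar)^2) = 26/3 ≈ 8.666667
b = Sxy / Sxx = 23/26 ≈ 0.884615
a = 7.333333 - 0.884615 * 17.333333 = -8

-8.0000


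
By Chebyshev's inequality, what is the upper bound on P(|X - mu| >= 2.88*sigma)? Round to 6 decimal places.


P <= 1/k^2
k^2 = 2.88^2 = 8.2944
1/k^2 = 1 / 8.2944 = 625/5184 ≈ 0.12056327

0.120563


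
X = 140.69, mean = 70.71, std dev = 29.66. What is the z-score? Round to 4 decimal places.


z = (X - mu) / sigma
X - mu = 140.69 - 70.71 = 69.98
z = 69.98 / 29.66 = 3499/1483 ≈ 2.359407

2.3594


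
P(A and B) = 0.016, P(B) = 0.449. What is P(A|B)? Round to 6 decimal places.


P(A|B) = P(A and B) / P(B) = 0.016 / 0.449 = 16/449 ≈ 0.03563474

0.035635


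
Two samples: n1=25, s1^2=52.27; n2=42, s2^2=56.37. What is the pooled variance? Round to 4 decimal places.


sp^2 = ((n1-1)*s1^2 + (n2-1)*s2^2)/(n1+n2-2)
(n1-1)*s1^2 = 24 * 52.27 = 1254.48
(n2-1)*s2^2 = 41 * 56.37 = 2311.17
numerator = 1254.48 + 2311.17 = 3565.65
n1+n2-2 = 65
sp^2 = 3565.65 / 65 = 71313/1300 ≈ 54.856154

54.8562


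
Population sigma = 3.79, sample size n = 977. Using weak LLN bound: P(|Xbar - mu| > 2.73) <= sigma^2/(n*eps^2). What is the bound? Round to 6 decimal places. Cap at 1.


bound = min(1, sigma^2/(n*eps^2))
sigma^2 = 3.79^2 = 14.3641
n*eps^2 = 977 * 2.73^2 = 977 * 7.4529 = 7281.4833
sigma^2/(n*eps^2) = 14.3641 / 7281.4833 ≈ 0.00197269

0.001973


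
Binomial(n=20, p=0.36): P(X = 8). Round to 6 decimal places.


P = C(n,k) * p^k * (1-p)^(n-k)
C(20,8) = 125970
p^k = 0.36^8 ≈ 0.0002821110
(1-p)^(n-k) = 0.64^12 ≈ 0.004722366
P = 125970 * 0.0002821110 * 0.004722366 ≈ 0.167821

0.167821


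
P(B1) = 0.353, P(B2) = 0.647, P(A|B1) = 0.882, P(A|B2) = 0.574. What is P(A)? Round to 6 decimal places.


P(A) = P(A|B1)*P(B1) + P(A|B2)*P(B2)
P(A|B1)*P(B1) = 0.882 * 0.353 = 0.311346
P(A|B2)*P(B2) = 0.574 * 0.647 = 0.371378
P(A) = 0.311346 + 0.371378 = 0.682724

0.682724


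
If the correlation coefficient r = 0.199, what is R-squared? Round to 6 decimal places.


R^2 = r^2 = (0.199)^2 = 0.039601

0.039601


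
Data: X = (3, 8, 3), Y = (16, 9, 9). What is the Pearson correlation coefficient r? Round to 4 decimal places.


r = sum((xi-xbar)(yi-ybar)) / sqrt(sum((xi-xbar)^2) * sum((yi-ybar)^2))
n = 3, xbar = 14/3 ≈ 4.666667, ybar = 34/3 ≈ 11.333333
Sxy = sum((xi-xbar)(yi-ybar)) = -35/3 ≈ -11.666667
Sxx = sum((xi-xbar)^2) = 50/3 ≈ 16.666667
Syy = sum((yi-ybar)^2) = 98/3 ≈ 32.666667
sqrt(Sxx*Syy) = 70/3 ≈ 23.333333
r = Sxy / sqrt(Sxx*Syy) = -11.666667 / 23.333333 = -0.5

-0.5000


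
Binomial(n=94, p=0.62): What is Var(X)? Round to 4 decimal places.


Var = n*p*(1-p) = 94 * 0.62 * 0.38 = 22.1464

22.1464


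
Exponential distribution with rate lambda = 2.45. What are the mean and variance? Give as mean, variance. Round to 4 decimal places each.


mean = 1/lam, var = 1/lam^2
mean = 1 / 2.45 = 20/49 ≈ 0.408163
lam^2 = 2.45^2 = 6.0025
var = 1 / 6.0025 = 400/2401 ≈ 0.166597

0.4082, 0.1666


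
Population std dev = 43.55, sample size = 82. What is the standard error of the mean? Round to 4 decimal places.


SE = sigma / sqrt(n)
sqrt(82) ≈ 9.055385
SE = 43.55 / 9.055385 ≈ 4.809293

4.8093


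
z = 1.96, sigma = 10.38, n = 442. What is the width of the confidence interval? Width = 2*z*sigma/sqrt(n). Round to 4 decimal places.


width = 2*z*sigma/sqrt(n)
2*z*sigma = 2 * 1.96 * 10.38 = 40.6896
sqrt(442) ≈ 21.023796
width = 40.6896 / 21.023796 ≈ 1.935407

1.9354


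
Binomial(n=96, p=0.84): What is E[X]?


E[X] = n*p = 96 * 0.84 = 80.64

80.64


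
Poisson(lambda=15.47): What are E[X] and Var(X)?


E[X] = Var(X) = lambda = 15.47

15.47, 15.47


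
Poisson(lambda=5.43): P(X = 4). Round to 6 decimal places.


P = e^(-lam) * lam^k / k!
e^(-5.43) ≈ 0.004383096
lam^k = 5.43^4 ≈ 869.359328
k! = 4! = 24
P = 0.004383096 * 869.359328 / 24 ≈ 0.158770

0.158770


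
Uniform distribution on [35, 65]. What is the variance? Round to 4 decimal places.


Var = (b-a)^2 / 12
(b-a)^2 = (65 - 35)^2 = 900
Var = 900/12 = 75

75.0000


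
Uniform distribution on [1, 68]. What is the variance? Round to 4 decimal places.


Var = (b-a)^2 / 12
(b-a)^2 = (68 - 1)^2 = 4489
Var = 4489/12 ≈ 374.083333

374.0833


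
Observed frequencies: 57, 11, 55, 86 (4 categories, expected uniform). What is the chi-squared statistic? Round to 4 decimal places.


chi2 = sum((O-E)^2/E), E = total/4
total = 209, E = 209/4 = 52.25
(57 - 52.25)^2 / 52.25 = 22.5625 / 52.25 = 19/44 ≈ 0.431818
(11 - 52.25)^2 / 52.25 = 1701.5625 / 52.25 = 2475/76 ≈ 32.565789
(55 - 52.25)^2 / 52.25 = 7.5625 / 52.25 = 11/76 ≈ 0.144737
(86 - 52.25)^2 / 52.25 = 1139.0625 / 52.25 = 18225/836 ≈ 21.800239
chi2 = 11483/209 ≈ 54.942584

54.9426


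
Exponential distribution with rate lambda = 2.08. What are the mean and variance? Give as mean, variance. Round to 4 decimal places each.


mean = 1/lam, var = 1/lam^2
mean = 1 / 2.08 = 25/52 ≈ 0.480769
lam^2 = 2.08^2 = 4.3264
var = 1 / 4.3264 = 625/2704 ≈ 0.231139

0.4808, 0.2311


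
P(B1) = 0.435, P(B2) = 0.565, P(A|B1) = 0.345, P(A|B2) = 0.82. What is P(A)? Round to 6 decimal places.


P(A) = P(A|B1)*P(B1) + P(A|B2)*P(B2)
P(A|B1)*P(B1) = 0.345 * 0.435 = 0.150075
P(A|B2)*P(B2) = 0.82 * 0.565 = 0.4633
P(A) = 0.150075 + 0.4633 = 0.613375

0.613375


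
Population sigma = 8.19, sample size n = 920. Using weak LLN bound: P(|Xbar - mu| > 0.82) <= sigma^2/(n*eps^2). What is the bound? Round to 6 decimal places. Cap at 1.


bound = min(1, sigma^2/(n*eps^2))
sigma^2 = 8.19^2 = 67.0761
n*eps^2 = 920 * 0.82^2 = 920 * 0.6724 = 618.608
sigma^2/(n*eps^2) = 67.0761 / 618.608 ≈ 0.10843070

0.108431


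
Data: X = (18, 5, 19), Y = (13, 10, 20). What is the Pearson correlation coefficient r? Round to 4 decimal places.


r = sum((xi-xbar)(yi-ybar)) / sqrt(sum((xi-xbar)^2) * sum((yi-ybar)^2))
n = 3, xbar = 42/3 = 14, ybar = 43/3 ≈ 14.333333
Sxy = sum((xi-xbar)(yi-ybar)) = 62
Sxx = sum((xi-xbar)^2) = 122
Syy = sum((yi-ybar)^2) = 158/3 ≈ 52.666667
sqrt(Sxx*Syy) ≈ 80.158177
r = Sxy / sqrt(Sxx*Syy) = 62 / 80.158177 ≈ 0.773471

0.7735


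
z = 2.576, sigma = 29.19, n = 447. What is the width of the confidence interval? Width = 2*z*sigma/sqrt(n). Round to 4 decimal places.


width = 2*z*sigma/sqrt(n)
2*z*sigma = 2 * 2.576 * 29.19 = 150.38688
sqrt(447) ≈ 21.142375
width = 150.38688 / 21.142375 ≈ 7.113055

7.1131


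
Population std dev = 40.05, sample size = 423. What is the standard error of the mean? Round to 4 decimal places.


SE = sigma / sqrt(n)
sqrt(423) ≈ 20.566964
SE = 40.05 / 20.566964 ≈ 1.947298

1.9473


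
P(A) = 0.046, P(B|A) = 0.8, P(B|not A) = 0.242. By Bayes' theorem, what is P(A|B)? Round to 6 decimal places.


P(A|B) = P(B|A)*P(A) / P(B), P(B) = P(B|A)*P(A) + P(B|not A)*P(not A)
P(B|A)*P(A) = 0.8 * 0.046 = 0.0368
P(B|not A)*P(not A) = 0.242 * 0.954 = 0.230868
P(B) = 0.0368 + 0.230868 = 0.267668
P(A|B) = 0.0368 / 0.267668 ≈ 0.13748375

0.137484


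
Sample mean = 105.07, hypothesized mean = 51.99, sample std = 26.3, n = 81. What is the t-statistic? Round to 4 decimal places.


t = (xbar - mu0) / (s/sqrt(n))
xbar - mu0 = 105.07 - 51.99 = 53.08
sqrt(81) = 9
s/sqrt(n) = 26.3 / 9 = 263/90 ≈ 2.92222222
t = 53.08 / 2.92222222 = 23886/1315 ≈ 18.164259

18.1643


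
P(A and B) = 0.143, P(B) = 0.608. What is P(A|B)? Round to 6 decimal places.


P(A|B) = P(A and B) / P(B) = 0.143 / 0.608 = 143/608 ≈ 0.23519737

0.235197


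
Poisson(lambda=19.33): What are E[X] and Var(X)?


E[X] = Var(X) = lambda = 19.33

19.33, 19.33


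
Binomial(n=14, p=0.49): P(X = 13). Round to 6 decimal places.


P = C(n,k) * p^k * (1-p)^(n-k)
C(14,13) = 14
p^k = 0.49^13 ≈ 0.00009387480
(1-p)^(n-k) = 0.51^1 = 0.51
P = 14 * 0.00009387480 * 0.51 ≈ 0.000670

0.000670


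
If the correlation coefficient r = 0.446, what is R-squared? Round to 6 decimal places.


R^2 = r^2 = (0.446)^2 = 0.198916

0.198916


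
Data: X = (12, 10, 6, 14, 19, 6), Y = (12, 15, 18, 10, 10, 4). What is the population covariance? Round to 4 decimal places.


Cov = (1/n)*sum((xi-xbar)(yi-ybar))
n = 6, xbar = 67/6 ≈ 11.166667, ybar = 69/6 = 11.5
sum((xi-xbar)(yi-ybar)) = -14.5
Cov = -14.5 / 6 = -29/12 ≈ -2.416667

-2.4167


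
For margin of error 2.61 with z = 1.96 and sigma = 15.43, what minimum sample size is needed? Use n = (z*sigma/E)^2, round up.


z*sigma/E = 1.96 * 15.43 / 2.61 = 75607/6525 ≈ 11.587280
(z*sigma/E)^2 ≈ 134.265051
round up: n = 135

135


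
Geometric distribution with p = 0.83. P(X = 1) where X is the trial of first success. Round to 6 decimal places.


P = (1-p)^(k-1) * p
(1-p)^(k-1) = 0.17^0 = 1
P = 1 * 0.83 = 0.83

0.830000


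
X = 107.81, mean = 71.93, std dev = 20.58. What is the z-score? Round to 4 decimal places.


z = (X - mu) / sigma
X - mu = 107.81 - 71.93 = 35.88
z = 35.88 / 20.58 = 598/343 ≈ 1.743440

1.7434


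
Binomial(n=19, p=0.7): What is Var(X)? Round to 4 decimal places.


Var = n*p*(1-p) = 19 * 0.7 * 0.3 = 3.99

3.9900


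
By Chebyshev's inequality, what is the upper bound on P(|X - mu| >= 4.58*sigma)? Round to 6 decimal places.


P <= 1/k^2
k^2 = 4.58^2 = 20.9764
1/k^2 = 1 / 20.9764 ≈ 0.04767262

0.047673


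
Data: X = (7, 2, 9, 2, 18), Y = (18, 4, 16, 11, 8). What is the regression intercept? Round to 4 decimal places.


a = ybar - b*xbar, where b = sum((xi-xbar)(yi-ybar)) / sum((xi-xbar)^2)
n = 5, xbar = 38/5 = 7.6, ybar = 57/5 = 11.4
Sxy = sum((xi-xbar)(yi-ybar)) = 10.8
Sxx = sum((xi-xbar)^2) = 173.2
b = Sxy / Sxx = 27/433 ≈ 0.062356
a = 11.4 - 0.062356 * 7.6 = 4731/433 ≈ 10.926097

10.9261


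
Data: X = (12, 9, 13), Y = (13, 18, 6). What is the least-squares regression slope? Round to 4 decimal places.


b = sum((xi-xbar)(yi-ybar)) / sum((xi-xbar)^2)
n = 3, xbar = 34/3 ≈ 11.333333, ybar = 37/3 ≈ 12.333333
Sxy = sum((xi-xbar)(yi-ybar)) = -70/3 ≈ -23.333333
Sxx = sum((xi-xbar)^2) = 26/3 ≈ 8.666667
b = Sxy / Sxx = -35/13 ≈ -2.692308

-2.6923


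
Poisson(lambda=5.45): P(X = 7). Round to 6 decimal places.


P = e^(-lam) * lam^k / k!
e^(-5.45) ≈ 0.004296305
lam^k = 5.45^7 ≈ 142815.556314
k! = 7! = 5040
P = 0.004296305 * 142815.556314 / 5040 ≈ 0.121742

0.121742


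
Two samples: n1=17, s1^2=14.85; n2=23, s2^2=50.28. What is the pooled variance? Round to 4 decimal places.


sp^2 = ((n1-1)*s1^2 + (n2-1)*s2^2)/(n1+n2-2)
(n1-1)*s1^2 = 16 * 14.85 = 237.6
(n2-1)*s2^2 = 22 * 50.28 = 1106.16
numerator = 237.6 + 1106.16 = 1343.76
n1+n2-2 = 38
sp^2 = 1343.76 / 38 = 16797/475 ≈ 35.362105

35.3621


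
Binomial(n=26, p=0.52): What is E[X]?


E[X] = n*p = 26 * 0.52 = 13.52

13.52


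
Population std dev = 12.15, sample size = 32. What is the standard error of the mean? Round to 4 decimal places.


SE = sigma / sqrt(n)
sqrt(32) ≈ 5.656854
SE = 12.15 / 5.656854 ≈ 2.147837

2.1478


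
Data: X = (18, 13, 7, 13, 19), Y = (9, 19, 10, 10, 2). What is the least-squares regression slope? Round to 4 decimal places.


b = sum((xi-xbar)(yi-ybar)) / sum((xi-xbar)^2)
n = 5, xbar = 70/5 = 14, ybar = 50/5 = 10
Sxy = sum((xi-xbar)(yi-ybar)) = -53
Sxx = sum((xi-xbar)^2) = 92
b = Sxy / Sxx = -53/92 ≈ -0.576087

-0.5761


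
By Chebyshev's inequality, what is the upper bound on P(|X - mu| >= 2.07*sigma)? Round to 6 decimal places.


P <= 1/k^2
k^2 = 2.07^2 = 4.2849
1/k^2 = 1 / 4.2849 ≈ 0.23337768

0.233378


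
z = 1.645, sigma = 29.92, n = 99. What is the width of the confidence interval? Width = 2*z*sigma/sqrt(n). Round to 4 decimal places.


width = 2*z*sigma/sqrt(n)
2*z*sigma = 2 * 1.645 * 29.92 = 98.4368
sqrt(99) ≈ 9.949874
width = 98.4368 / 9.949874 ≈ 9.893271

9.8933


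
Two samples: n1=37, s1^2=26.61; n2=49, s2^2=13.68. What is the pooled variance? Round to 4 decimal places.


sp^2 = ((n1-1)*s1^2 + (n2-1)*s2^2)/(n1+n2-2)
(n1-1)*s1^2 = 36 * 26.61 = 957.96
(n2-1)*s2^2 = 48 * 13.68 = 656.64
numerator = 957.96 + 656.64 = 1614.6
n1+n2-2 = 84
sp^2 = 1614.6 / 84 = 2691/140 ≈ 19.221429

19.2214


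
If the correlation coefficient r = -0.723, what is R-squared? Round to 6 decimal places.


R^2 = r^2 = (-0.723)^2 = 0.522729

0.522729


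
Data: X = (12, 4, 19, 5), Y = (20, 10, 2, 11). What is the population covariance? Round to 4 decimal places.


Cov = (1/n)*sum((xi-xbar)(yi-ybar))
n = 4, xbar = 40/4 = 10, ybar = 43/4 = 10.75
sum((xi-xbar)(yi-ybar)) = -57
Cov = -57 / 4 = -14.25

-14.2500


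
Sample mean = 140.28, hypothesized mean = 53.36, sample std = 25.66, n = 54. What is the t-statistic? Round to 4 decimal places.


t = (xbar - mu0) / (s/sqrt(n))
xbar - mu0 = 140.28 - 53.36 = 86.92
sqrt(54) ≈ 7.34846923
s/sqrt(n) = 25.66 / 7.34846923 ≈ 3.49188371
t = 86.92 / 3.49188371 ≈ 24.892009

24.8920


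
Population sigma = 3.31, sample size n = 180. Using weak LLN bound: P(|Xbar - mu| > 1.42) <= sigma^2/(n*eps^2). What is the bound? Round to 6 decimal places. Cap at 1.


bound = min(1, sigma^2/(n*eps^2))
sigma^2 = 3.31^2 = 10.9561
n*eps^2 = 180 * 1.42^2 = 180 * 2.0164 = 362.952
sigma^2/(n*eps^2) = 10.9561 / 362.952 ≈ 0.03018609

0.030186


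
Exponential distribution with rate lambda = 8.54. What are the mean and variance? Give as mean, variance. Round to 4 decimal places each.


mean = 1/lam, var = 1/lam^2
mean = 1 / 8.54 = 50/427 ≈ 0.117096
lam^2 = 8.54^2 = 72.9316
var = 1 / 72.9316 ≈ 0.013711

0.1171, 0.0137


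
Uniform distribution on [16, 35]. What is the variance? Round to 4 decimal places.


Var = (b-a)^2 / 12
(b-a)^2 = (35 - 16)^2 = 361
Var = 361/12 ≈ 30.083333

30.0833


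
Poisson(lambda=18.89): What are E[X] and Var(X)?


E[X] = Var(X) = lambda = 18.89

18.89, 18.89


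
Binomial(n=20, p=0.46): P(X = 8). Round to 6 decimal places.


P = C(n,k) * p^k * (1-p)^(n-k)
C(20,8) = 125970
p^k = 0.46^8 ≈ 0.002004761
(1-p)^(n-k) = 0.54^12 ≈ 0.0006147876
P = 125970 * 0.002004761 * 0.0006147876 ≈ 0.155258

0.155258


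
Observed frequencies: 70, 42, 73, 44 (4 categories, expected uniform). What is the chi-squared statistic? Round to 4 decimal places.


chi2 = sum((O-E)^2/E), E = total/4
total = 229, E = 229/4 = 57.25
(70 - 57.25)^2 / 57.25 = 162.5625 / 57.25 = 2601/916 ≈ 2.839520
(42 - 57.25)^2 / 57.25 = 232.5625 / 57.25 = 3721/916 ≈ 4.062227
(73 - 57.25)^2 / 57.25 = 248.0625 / 57.25 = 3969/916 ≈ 4.332969
(44 - 57.25)^2 / 57.25 = 175.5625 / 57.25 = 2809/916 ≈ 3.066594
chi2 = 3275/229 ≈ 14.301310

14.3013


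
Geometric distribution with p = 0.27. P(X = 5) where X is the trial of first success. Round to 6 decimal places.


P = (1-p)^(k-1) * p
(1-p)^(k-1) = 0.73^4 ≈ 0.2839824
P = 0.2839824 * 0.27 ≈ 0.07667525

0.076675


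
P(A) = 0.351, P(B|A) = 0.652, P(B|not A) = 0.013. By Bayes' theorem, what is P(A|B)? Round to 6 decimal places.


P(A|B) = P(B|A)*P(A) / P(B), P(B) = P(B|A)*P(A) + P(B|not A)*P(not A)
P(B|A)*P(A) = 0.652 * 0.351 = 0.228852
P(B|not A)*P(not A) = 0.013 * 0.649 = 0.008437
P(B) = 0.228852 + 0.008437 = 0.237289
P(A|B) = 0.228852 / 0.237289 ≈ 0.96444420

0.964444


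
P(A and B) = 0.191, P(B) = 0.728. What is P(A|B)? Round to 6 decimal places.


P(A|B) = P(A and B) / P(B) = 0.191 / 0.728 = 191/728 ≈ 0.26236264

0.262363


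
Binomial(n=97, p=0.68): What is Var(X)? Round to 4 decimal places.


Var = n*p*(1-p) = 97 * 0.68 * 0.32 = 21.1072

21.1072


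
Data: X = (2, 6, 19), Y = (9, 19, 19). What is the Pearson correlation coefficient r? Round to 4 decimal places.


r = sum((xi-xbar)(yi-ybar)) / sqrt(sum((xi-xbar)^2) * sum((yi-ybar)^2))
n = 3, xbar = 27/3 = 9, ybar = 47/3 ≈ 15.666667
Sxy = sum((xi-xbar)(yi-ybar)) = 70
Sxx = sum((xi-xbar)^2) = 158
Syy = sum((yi-ybar)^2) = 200/3 ≈ 66.666667
sqrt(Sxx*Syy) ≈ 102.632029
r = Sxy / sqrt(Sxx*Syy) = 70 / 102.632029 ≈ 0.682048

0.6820


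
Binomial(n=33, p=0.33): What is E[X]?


E[X] = n*p = 33 * 0.33 = 10.89

10.89


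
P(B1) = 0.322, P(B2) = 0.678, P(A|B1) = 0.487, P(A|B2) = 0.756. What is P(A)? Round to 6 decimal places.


P(A) = P(A|B1)*P(B1) + P(A|B2)*P(B2)
P(A|B1)*P(B1) = 0.487 * 0.322 = 0.156814
P(A|B2)*P(B2) = 0.756 * 0.678 = 0.512568
P(A) = 0.156814 + 0.512568 = 0.669382

0.669382


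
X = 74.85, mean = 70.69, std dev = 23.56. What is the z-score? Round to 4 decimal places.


z = (X - mu) / sigma
X - mu = 74.85 - 70.69 = 4.16
z = 4.16 / 23.56 = 104/589 ≈ 0.176570

0.1766


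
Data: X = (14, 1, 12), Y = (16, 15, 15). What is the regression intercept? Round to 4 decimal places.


a = ybar - b*xbar, where b = sum((xi-xbar)(yi-ybar)) / sum((xi-xbar)^2)
n = 3, xbar = 27/3 = 9, ybar = 46/3 ≈ 15.333333
Sxy = sum((xi-xbar)(yi-ybar)) = 5
Sxx = sum((xi-xbar)^2) = 98
b = Sxy / Sxx = 5/98 ≈ 0.051020
a = 15.333333 - 0.051020 * 9 = 4373/294 ≈ 14.874150

14.8741


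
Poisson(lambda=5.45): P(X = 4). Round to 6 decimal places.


P = e^(-lam) * lam^k / k!
e^(-5.45) ≈ 0.004296305
lam^k = 5.45^4 ≈ 882.238506
k! = 4! = 24
P = 0.004296305 * 882.238506 / 24 ≈ 0.157932

0.157932


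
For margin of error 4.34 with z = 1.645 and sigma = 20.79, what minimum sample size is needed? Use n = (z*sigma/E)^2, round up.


z*sigma/E = 1.645 * 20.79 / 4.34 ≈ 7.880081
(z*sigma/E)^2 ≈ 62.095671
round up: n = 63

63


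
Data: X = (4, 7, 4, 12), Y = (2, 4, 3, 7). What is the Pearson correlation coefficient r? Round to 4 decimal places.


r = sum((xi-xbar)(yi-ybar)) / sqrt(sum((xi-xbar)^2) * sum((yi-ybar)^2))
n = 4, xbar = 27/4 = 6.75, ybar = 16/4 = 4
Sxy = sum((xi-xbar)(yi-ybar)) = 24
Sxx = sum((xi-xbar)^2) = 42.75
Syy = sum((yi-ybar)^2) = 14
sqrt(Sxx*Syy) ≈ 24.464260
r = Sxy / sqrt(Sxx*Syy) = 24 / 24.464260 ≈ 0.981023

0.9810


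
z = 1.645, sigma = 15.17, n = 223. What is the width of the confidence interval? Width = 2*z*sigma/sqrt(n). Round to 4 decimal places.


width = 2*z*sigma/sqrt(n)
2*z*sigma = 2 * 1.645 * 15.17 = 49.9093
sqrt(223) ≈ 14.933185
width = 49.9093 / 14.933185 ≈ 3.342174

3.3422


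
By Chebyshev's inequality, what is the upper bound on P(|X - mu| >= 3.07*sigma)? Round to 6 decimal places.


P <= 1/k^2
k^2 = 3.07^2 = 9.4249
1/k^2 = 1 / 9.4249 ≈ 0.10610192

0.106102


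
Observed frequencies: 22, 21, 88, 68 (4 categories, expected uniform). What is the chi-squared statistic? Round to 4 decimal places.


chi2 = sum((O-E)^2/E), E = total/4
total = 199, E = 199/4 = 49.75
(22 - 49.75)^2 / 49.75 = 770.0625 / 49.75 = 12321/796 ≈ 15.478643
(21 - 49.75)^2 / 49.75 = 826.5625 / 49.75 = 13225/796 ≈ 16.614322
(88 - 49.75)^2 / 49.75 = 1463.0625 / 49.75 = 23409/796 ≈ 29.408291
(68 - 49.75)^2 / 49.75 = 333.0625 / 49.75 = 5329/796 ≈ 6.694724
chi2 = 13571/199 ≈ 68.195980

68.1960


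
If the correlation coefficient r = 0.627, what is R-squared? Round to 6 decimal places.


R^2 = r^2 = (0.627)^2 = 0.393129

0.393129


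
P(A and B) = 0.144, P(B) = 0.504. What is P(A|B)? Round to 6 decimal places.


P(A|B) = P(A and B) / P(B) = 0.144 / 0.504 = 2/7 ≈ 0.28571429

0.285714


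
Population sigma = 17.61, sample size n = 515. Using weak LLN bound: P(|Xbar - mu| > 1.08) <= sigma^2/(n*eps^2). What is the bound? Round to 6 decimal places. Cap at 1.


bound = min(1, sigma^2/(n*eps^2))
sigma^2 = 17.61^2 = 310.1121
n*eps^2 = 515 * 1.08^2 = 515 * 1.1664 = 600.696
sigma^2/(n*eps^2) = 310.1121 / 600.696 ≈ 0.51625464

0.516255


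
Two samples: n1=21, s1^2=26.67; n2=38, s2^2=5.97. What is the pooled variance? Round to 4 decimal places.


sp^2 = ((n1-1)*s1^2 + (n2-1)*s2^2)/(n1+n2-2)
(n1-1)*s1^2 = 20 * 26.67 = 533.4
(n2-1)*s2^2 = 37 * 5.97 = 220.89
numerator = 533.4 + 220.89 = 754.29
n1+n2-2 = 57
sp^2 = 754.29 / 57 = 25143/1900 ≈ 13.233158

13.2332


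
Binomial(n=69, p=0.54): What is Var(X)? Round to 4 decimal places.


Var = n*p*(1-p) = 69 * 0.54 * 0.46 = 17.1396

17.1396


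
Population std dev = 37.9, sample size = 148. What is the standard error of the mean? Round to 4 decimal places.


SE = sigma / sqrt(n)
sqrt(148) ≈ 12.165525
SE = 37.9 / 12.165525 ≈ 3.115361

3.1154


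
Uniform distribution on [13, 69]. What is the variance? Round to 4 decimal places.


Var = (b-a)^2 / 12
(b-a)^2 = (69 - 13)^2 = 3136
Var = 3136/12 ≈ 261.333333

261.3333


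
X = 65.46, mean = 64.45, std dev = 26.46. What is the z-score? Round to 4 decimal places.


z = (X - mu) / sigma
X - mu = 65.46 - 64.45 = 1.01
z = 1.01 / 26.46 = 101/2646 ≈ 0.038171

0.0382


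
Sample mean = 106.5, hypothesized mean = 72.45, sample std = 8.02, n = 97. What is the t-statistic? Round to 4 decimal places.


t = (xbar - mu0) / (s/sqrt(n))
xbar - mu0 = 106.5 - 72.45 = 34.05
sqrt(97) ≈ 9.84885780
s/sqrt(n) = 8.02 / 9.84885780 ≈ 0.81430762
t = 34.05 / 0.81430762 ≈ 41.814664

41.8147


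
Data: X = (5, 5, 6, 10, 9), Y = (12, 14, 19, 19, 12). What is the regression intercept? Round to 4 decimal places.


a = ybar - b*xbar, where b = sum((xi-xbar)(yi-ybar)) / sum((xi-xbar)^2)
n = 5, xbar = 35/5 = 7, ybar = 76/5 = 15.2
Sxy = sum((xi-xbar)(yi-ybar)) = 10
Sxx = sum((xi-xbar)^2) = 22
b = Sxy / Sxx = 5/11 ≈ 0.454545
a = 15.2 - 0.454545 * 7 = 661/55 ≈ 12.018182

12.0182


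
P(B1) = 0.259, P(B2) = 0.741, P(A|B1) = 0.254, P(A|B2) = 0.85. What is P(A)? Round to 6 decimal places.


P(A) = P(A|B1)*P(B1) + P(A|B2)*P(B2)
P(A|B1)*P(B1) = 0.254 * 0.259 = 0.065786
P(A|B2)*P(B2) = 0.85 * 0.741 = 0.62985
P(A) = 0.065786 + 0.62985 = 0.695636

0.695636


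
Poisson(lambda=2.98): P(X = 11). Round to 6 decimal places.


P = e^(-lam) * lam^k / k!
e^(-2.98) ≈ 0.05079283
lam^k = 2.98^11 ≈ 164580.699883
k! = 11! = 39916800
P = 0.05079283 * 164580.699883 / 39916800 ≈ 0.000209

0.000209


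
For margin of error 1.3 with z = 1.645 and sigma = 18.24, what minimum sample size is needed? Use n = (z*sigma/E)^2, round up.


z*sigma/E = 1.645 * 18.24 / 1.3 = 37506/1625 ≈ 23.080615
(z*sigma/E)^2 ≈ 532.714807
round up: n = 533

533


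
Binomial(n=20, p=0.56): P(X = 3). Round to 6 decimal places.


P = C(n,k) * p^k * (1-p)^(n-k)
C(20,3) = 1140
p^k = 0.56^3 = 0.175616
(1-p)^(n-k) = 0.44^17 ≈ 0.0000008683514
P = 1140 * 0.175616 * 0.0000008683514 ≈ 0.000174

0.000174
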